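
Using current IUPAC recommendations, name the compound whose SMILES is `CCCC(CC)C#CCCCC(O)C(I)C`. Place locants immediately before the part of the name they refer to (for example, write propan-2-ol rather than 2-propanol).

The longest carbon chain that includes the –OH group and the multiple bond has 12 carbons, so the parent hydride is dodecane.
An alcohol (–OH) is the principal characteristic group, giving the suffix -ol.
There is one C≡C triple bond, indicated by the ending -yne.
The numbering direction is chosen so that numbering from this end puts the hydroxyl group at C-3 rather than C-10.
This places the hydroxyl at C-3; the triple bond between C-7 and C-8; an ethyl group at C-9; an iodo group at C-2.
The substituents are ordered alphabetically, ignoring any di-/tri- multipliers.
Putting it together: 9-ethyl-2-iodododec-7-yn-3-ol.

9-ethyl-2-iodododec-7-yn-3-ol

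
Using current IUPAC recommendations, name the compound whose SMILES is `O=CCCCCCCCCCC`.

The longest carbon chain that includes the –CHO group has 11 carbons, so the parent hydride is undecane.
The principal characteristic group is an aldehyde (terminal –CHO), named with the suffix -al.
Number the chain so that the aldehyde carbon is C-1 by definition.
Putting it together: undecanal.

undecanal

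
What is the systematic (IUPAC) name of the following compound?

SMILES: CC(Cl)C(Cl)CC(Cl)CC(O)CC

Counting along the main chain through the –OH group gives 9 carbons: the parent is nonane.
An alcohol (–OH) is the principal characteristic group, giving the suffix -ol.
Choose the numbering such that numbering from this end puts the hydroxyl group at C-3 rather than C-7.
With this numbering: the hydroxyl at C-3; chloro groups at C-5 and C-7 and C-8.
Putting it together: 5,7,8-trichlorononan-3-ol.

5,7,8-trichlorononan-3-ol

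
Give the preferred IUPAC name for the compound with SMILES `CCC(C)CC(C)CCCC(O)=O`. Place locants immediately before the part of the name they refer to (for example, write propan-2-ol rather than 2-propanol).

The longest carbon chain that includes the –COOH group has 9 carbons, so the parent hydride is nonane.
A carboxylic acid (terminal –COOH) is the principal characteristic group, giving the suffix -oic acid.
Choose the numbering such that the carboxylic acid carbon is C-1 by definition.
This places methyl groups at C-5 and C-7.
Assembling the pieces gives 5,7-dimethylnonanoic acid.

5,7-dimethylnonanoic acid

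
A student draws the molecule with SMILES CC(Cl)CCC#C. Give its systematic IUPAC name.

5-chlorohex-1-yne

The longest carbon chain that includes the multiple bond has 6 carbons, so the parent hydride is hexane.
There is one C≡C triple bond, indicated by the ending -yne.
Choose the numbering such that numbering from this end puts the triple bond at C-1 rather than C-5.
This places the triple bond between C-1 and C-2; a chloro group at C-5.
Assembling the pieces gives 5-chlorohex-1-yne.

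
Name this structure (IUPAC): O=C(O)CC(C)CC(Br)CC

5-bromo-3-methylheptanoic acid

Counting along the main chain through the –COOH group gives 7 carbons: the parent is heptane.
The highest-priority functional group is a carboxylic acid (terminal –COOH), so the name ends in -oic acid.
Number the chain so that the carboxylic acid carbon is C-1 by definition.
That gives a bromo group at C-5; a methyl group at C-3.
Substituent prefixes are cited in alphabetical order (multiplying prefixes like di-/tri- are ignored for ordering).
The name is 5-bromo-3-methylheptanoic acid.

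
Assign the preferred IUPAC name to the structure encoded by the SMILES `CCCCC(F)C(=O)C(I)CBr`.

The longest carbon chain that includes the carbonyl has 8 carbons, so the parent hydride is octane.
A ketone (C=O on an internal carbon) is the principal characteristic group, giving the suffix -one.
The numbering direction is chosen so that numbering from this end puts the carbonyl group at C-3 rather than C-6.
This places the carbonyl at C-3; a bromo group at C-1; a fluoro group at C-4; an iodo group at C-2.
Substituent prefixes are cited in alphabetical order (multiplying prefixes like di-/tri- are ignored for ordering).
Putting it together: 1-bromo-4-fluoro-2-iodooctan-3-one.

1-bromo-4-fluoro-2-iodooctan-3-one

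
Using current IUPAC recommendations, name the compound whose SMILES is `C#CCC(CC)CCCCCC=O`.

7-ethyldec-9-ynal

The longest chain bearing the –CHO group and the multiple bond is 10 carbons long (decane).
The highest-priority functional group is an aldehyde (terminal –CHO), so the name ends in -al.
The chain contains a C≡C triple bond, so the unsaturation ending is -yne.
Number the chain so that the aldehyde carbon is C-1 by definition.
With this numbering: the triple bond between C-9 and C-10; an ethyl group at C-7.
Putting it together: 7-ethyldec-9-ynal.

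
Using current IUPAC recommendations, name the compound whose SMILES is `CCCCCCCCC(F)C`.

The parent chain contains 10 carbons (decane).
The numbering direction is chosen so that the substituent locant set {2} is lower than {9} at the first point of difference.
This places a fluoro group at C-2.
Assembling the pieces gives 2-fluorodecane.

2-fluorodecane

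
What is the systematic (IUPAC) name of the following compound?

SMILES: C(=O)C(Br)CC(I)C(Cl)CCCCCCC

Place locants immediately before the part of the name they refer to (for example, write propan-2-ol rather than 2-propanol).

The longest carbon chain that includes the –CHO group has 12 carbons, so the parent hydride is dodecane.
The principal characteristic group is an aldehyde (terminal –CHO), named with the suffix -al.
Number the chain so that the aldehyde carbon is C-1 by definition.
This places a bromo group at C-2; a chloro group at C-5; an iodo group at C-4.
Prefixes are listed alphabetically: bromo, chloro, iodo.
Assembling the pieces gives 2-bromo-5-chloro-4-iodododecanal.

2-bromo-5-chloro-4-iodododecanal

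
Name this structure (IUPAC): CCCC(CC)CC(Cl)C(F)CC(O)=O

Counting along the main chain through the –COOH group gives 9 carbons: the parent is nonane.
The principal characteristic group is a carboxylic acid (terminal –COOH), named with the suffix -oic acid.
Number the chain so that the carboxylic acid carbon is C-1 by definition.
That gives a chloro group at C-4; an ethyl group at C-6; a fluoro group at C-3.
Prefixes are listed alphabetically: chloro, ethyl, fluoro.
Putting it together: 4-chloro-6-ethyl-3-fluorononanoic acid.

4-chloro-6-ethyl-3-fluorononanoic acid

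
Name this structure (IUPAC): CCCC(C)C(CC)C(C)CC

The parent chain contains 8 carbons (octane).
Choose the numbering such that the substituent locant set {3,4,5} is lower than {4,5,6} at the first point of difference.
This places an ethyl group at C-4; methyl groups at C-3 and C-5.
Prefixes are listed alphabetically: ethyl, methyl.
The name is 4-ethyl-3,5-dimethyloctane.

4-ethyl-3,5-dimethyloctane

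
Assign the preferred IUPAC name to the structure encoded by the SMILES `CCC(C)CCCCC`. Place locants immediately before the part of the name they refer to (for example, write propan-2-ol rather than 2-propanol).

The parent chain contains 8 carbons (octane).
Choose the numbering such that the substituent locant set {3} is lower than {6} at the first point of difference.
This places a methyl group at C-3.
Assembling the pieces gives 3-methyloctane.

3-methyloctane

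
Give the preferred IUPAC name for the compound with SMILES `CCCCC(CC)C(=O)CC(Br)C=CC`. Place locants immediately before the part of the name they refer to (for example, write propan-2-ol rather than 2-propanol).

4-bromo-7-ethylundec-2-en-6-one

Counting along the main chain through the carbonyl and the multiple bond gives 11 carbons: the parent is undecane.
A ketone (C=O on an internal carbon) is the principal characteristic group, giving the suffix -one.
There is one C=C double bond, indicated by the ending -ene.
Choose the numbering such that numbering from this end puts the double bond at C-2 rather than C-9.
With this numbering: the carbonyl at C-6; the double bond between C-2 and C-3; a bromo group at C-4; an ethyl group at C-7.
The substituents are ordered alphabetically, ignoring any di-/tri- multipliers.
Putting it together: 4-bromo-7-ethylundec-2-en-6-one.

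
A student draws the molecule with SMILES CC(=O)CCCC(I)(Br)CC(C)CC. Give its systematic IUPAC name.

6-bromo-6-iodo-8-methyldecan-2-one

Counting along the main chain through the carbonyl gives 10 carbons: the parent is decane.
A ketone (C=O on an internal carbon) is the principal characteristic group, giving the suffix -one.
The numbering direction is chosen so that numbering from this end puts the carbonyl group at C-2 rather than C-9.
That gives the carbonyl at C-2; a bromo group at C-6; an iodo group at C-6; a methyl group at C-8.
Substituent prefixes are cited in alphabetical order (multiplying prefixes like di-/tri- are ignored for ordering).
Putting it together: 6-bromo-6-iodo-8-methyldecan-2-one.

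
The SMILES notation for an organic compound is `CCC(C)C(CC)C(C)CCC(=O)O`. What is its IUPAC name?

5-ethyl-4,6-dimethyloctanoic acid

Counting along the main chain through the –COOH group gives 8 carbons: the parent is octane.
A carboxylic acid (terminal –COOH) is the principal characteristic group, giving the suffix -oic acid.
Choose the numbering such that the carboxylic acid carbon is C-1 by definition.
That gives an ethyl group at C-5; methyl groups at C-4 and C-6.
The substituents are ordered alphabetically, ignoring any di-/tri- multipliers.
Assembling the pieces gives 5-ethyl-4,6-dimethyloctanoic acid.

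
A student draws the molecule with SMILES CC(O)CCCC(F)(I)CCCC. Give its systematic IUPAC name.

6-fluoro-6-iododecan-2-ol

The longest carbon chain that includes the –OH group has 10 carbons, so the parent hydride is decane.
The highest-priority functional group is an alcohol (–OH), so the name ends in -ol.
Choose the numbering such that numbering from this end puts the hydroxyl group at C-2 rather than C-9.
With this numbering: the hydroxyl at C-2; a fluoro group at C-6; an iodo group at C-6.
Prefixes are listed alphabetically: fluoro, iodo.
Assembling the pieces gives 6-fluoro-6-iododecan-2-ol.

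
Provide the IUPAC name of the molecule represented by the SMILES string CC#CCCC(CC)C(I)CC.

Counting along the main chain through the multiple bond gives 9 carbons: the parent is nonane.
The chain contains a C≡C triple bond, so the unsaturation ending is -yne.
Number the chain so that numbering from this end puts the triple bond at C-2 rather than C-7.
This places the triple bond between C-2 and C-3; an ethyl group at C-6; an iodo group at C-7.
The substituents are ordered alphabetically, ignoring any di-/tri- multipliers.
The name is 6-ethyl-7-iodonon-2-yne.

6-ethyl-7-iodonon-2-yne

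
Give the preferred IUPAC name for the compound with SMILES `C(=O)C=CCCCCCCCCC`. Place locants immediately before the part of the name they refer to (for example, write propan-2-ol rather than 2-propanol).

The longest chain bearing the –CHO group and the multiple bond is 12 carbons long (dodecane).
The highest-priority functional group is an aldehyde (terminal –CHO), so the name ends in -al.
There is one C=C double bond, indicated by the ending -ene.
The numbering direction is chosen so that the aldehyde carbon is C-1 by definition.
With this numbering: the double bond between C-2 and C-3.
The name is dodec-2-enal.

dodec-2-enal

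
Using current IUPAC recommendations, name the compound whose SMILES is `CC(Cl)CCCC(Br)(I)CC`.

6-bromo-2-chloro-6-iodooctane

The longest continuous carbon chain has 8 atoms, so the parent hydride is octane.
Choose the numbering such that the substituent locant set {2,6,6} is lower than {3,3,7} at the first point of difference.
That gives a bromo group at C-6; a chloro group at C-2; an iodo group at C-6.
The substituents are ordered alphabetically, ignoring any di-/tri- multipliers.
The name is 6-bromo-2-chloro-6-iodooctane.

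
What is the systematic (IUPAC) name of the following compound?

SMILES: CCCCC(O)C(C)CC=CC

6-methyldec-8-en-5-ol

Counting along the main chain through the –OH group and the multiple bond gives 10 carbons: the parent is decane.
The principal characteristic group is an alcohol (–OH), named with the suffix -ol.
There is one C=C double bond, indicated by the ending -ene.
The numbering direction is chosen so that numbering from this end puts the hydroxyl group at C-5 rather than C-6.
This places the hydroxyl at C-5; the double bond between C-8 and C-9; a methyl group at C-6.
Assembling the pieces gives 6-methyldec-8-en-5-ol.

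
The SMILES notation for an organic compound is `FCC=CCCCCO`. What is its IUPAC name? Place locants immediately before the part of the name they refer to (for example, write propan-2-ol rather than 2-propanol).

7-fluorohept-5-en-1-ol

The longest carbon chain that includes the –OH group and the multiple bond has 7 carbons, so the parent hydride is heptane.
The highest-priority functional group is an alcohol (–OH), so the name ends in -ol.
A C=C double bond in the chain gives the infix -ene-.
The numbering direction is chosen so that numbering from this end puts the hydroxyl group at C-1 rather than C-7.
This places the hydroxyl at C-1; the double bond between C-5 and C-6; a fluoro group at C-7.
The name is 7-fluorohept-5-en-1-ol.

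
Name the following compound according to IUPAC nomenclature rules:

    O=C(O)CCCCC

The longest chain bearing the –COOH group is 6 carbons long (hexane).
The principal characteristic group is a carboxylic acid (terminal –COOH), named with the suffix -oic acid.
Number the chain so that the carboxylic acid carbon is C-1 by definition.
Assembling the pieces gives hexanoic acid.

hexanoic acid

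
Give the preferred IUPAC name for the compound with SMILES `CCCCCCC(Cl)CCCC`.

The longest carbon chain is 11 atoms: the parent is undecane.
The numbering direction is chosen so that the substituent locant set {5} is lower than {7} at the first point of difference.
That gives a chloro group at C-5.
Putting it together: 5-chloroundecane.

5-chloroundecane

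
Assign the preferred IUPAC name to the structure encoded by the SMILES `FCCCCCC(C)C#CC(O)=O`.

9-fluoro-4-methylnon-2-ynoic acid

Counting along the main chain through the –COOH group and the multiple bond gives 9 carbons: the parent is nonane.
The principal characteristic group is a carboxylic acid (terminal –COOH), named with the suffix -oic acid.
A C≡C triple bond in the chain gives the infix -yne-.
Number the chain so that the carboxylic acid carbon is C-1 by definition.
That gives the triple bond between C-2 and C-3; a fluoro group at C-9; a methyl group at C-4.
Substituent prefixes are cited in alphabetical order (multiplying prefixes like di-/tri- are ignored for ordering).
Putting it together: 9-fluoro-4-methylnon-2-ynoic acid.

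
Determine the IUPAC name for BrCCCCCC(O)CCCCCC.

1-bromododecan-6-ol

The longest carbon chain that includes the –OH group has 12 carbons, so the parent hydride is dodecane.
An alcohol (–OH) is the principal characteristic group, giving the suffix -ol.
Number the chain so that numbering from this end puts the hydroxyl group at C-6 rather than C-7.
With this numbering: the hydroxyl at C-6; a bromo group at C-1.
Assembling the pieces gives 1-bromododecan-6-ol.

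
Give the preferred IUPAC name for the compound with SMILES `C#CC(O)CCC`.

Counting along the main chain through the –OH group and the multiple bond gives 6 carbons: the parent is hexane.
An alcohol (–OH) is the principal characteristic group, giving the suffix -ol.
A C≡C triple bond in the chain gives the infix -yne-.
Number the chain so that numbering from this end puts the hydroxyl group at C-3 rather than C-4.
That gives the hydroxyl at C-3; the triple bond between C-1 and C-2.
Assembling the pieces gives hex-1-yn-3-ol.

hex-1-yn-3-ol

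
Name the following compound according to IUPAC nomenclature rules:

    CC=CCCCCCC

The longest chain bearing the multiple bond is 9 carbons long (nonane).
A C=C double bond in the chain gives the infix -ene-.
Choose the numbering such that numbering from this end puts the double bond at C-2 rather than C-7.
With this numbering: the double bond between C-2 and C-3.
Putting it together: non-2-ene.

non-2-ene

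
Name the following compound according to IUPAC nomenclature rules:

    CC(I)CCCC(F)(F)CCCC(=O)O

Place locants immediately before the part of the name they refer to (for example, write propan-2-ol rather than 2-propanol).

5,5-difluoro-9-iododecanoic acid

The longest chain bearing the –COOH group is 10 carbons long (decane).
The highest-priority functional group is a carboxylic acid (terminal –COOH), so the name ends in -oic acid.
Number the chain so that the carboxylic acid carbon is C-1 by definition.
That gives two fluoro groups at C-5; an iodo group at C-9.
Prefixes are listed alphabetically: fluoro, iodo.
The name is 5,5-difluoro-9-iododecanoic acid.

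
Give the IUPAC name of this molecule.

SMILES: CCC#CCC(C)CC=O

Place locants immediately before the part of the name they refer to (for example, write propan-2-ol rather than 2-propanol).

3-methyloct-5-ynal

Counting along the main chain through the –CHO group and the multiple bond gives 8 carbons: the parent is octane.
The highest-priority functional group is an aldehyde (terminal –CHO), so the name ends in -al.
There is one C≡C triple bond, indicated by the ending -yne.
Choose the numbering such that the aldehyde carbon is C-1 by definition.
That gives the triple bond between C-5 and C-6; a methyl group at C-3.
Assembling the pieces gives 3-methyloct-5-ynal.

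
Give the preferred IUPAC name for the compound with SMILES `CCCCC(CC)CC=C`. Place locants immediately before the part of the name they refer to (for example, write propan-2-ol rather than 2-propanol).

4-ethyloct-1-ene

The longest carbon chain that includes the multiple bond has 8 carbons, so the parent hydride is octane.
A C=C double bond in the chain gives the infix -ene-.
The numbering direction is chosen so that numbering from this end puts the double bond at C-1 rather than C-7.
With this numbering: the double bond between C-1 and C-2; an ethyl group at C-4.
Assembling the pieces gives 4-ethyloct-1-ene.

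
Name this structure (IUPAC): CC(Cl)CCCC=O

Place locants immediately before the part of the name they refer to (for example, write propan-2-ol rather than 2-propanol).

The longest chain bearing the –CHO group is 6 carbons long (hexane).
An aldehyde (terminal –CHO) is the principal characteristic group, giving the suffix -al.
The numbering direction is chosen so that the aldehyde carbon is C-1 by definition.
With this numbering: a chloro group at C-5.
Putting it together: 5-chlorohexanal.

5-chlorohexanal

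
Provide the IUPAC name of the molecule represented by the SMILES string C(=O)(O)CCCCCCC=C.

The longest chain bearing the –COOH group and the multiple bond is 9 carbons long (nonane).
A carboxylic acid (terminal –COOH) is the principal characteristic group, giving the suffix -oic acid.
There is one C=C double bond, indicated by the ending -ene.
The numbering direction is chosen so that the carboxylic acid carbon is C-1 by definition.
With this numbering: the double bond between C-8 and C-9.
Assembling the pieces gives non-8-enoic acid.

non-8-enoic acid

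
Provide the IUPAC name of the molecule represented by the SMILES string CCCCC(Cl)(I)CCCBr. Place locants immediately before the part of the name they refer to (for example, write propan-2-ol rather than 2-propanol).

The longest continuous carbon chain has 8 atoms, so the parent hydride is octane.
Number the chain so that the substituent locant set {1,4,4} is lower than {5,5,8} at the first point of difference.
That gives a bromo group at C-1; a chloro group at C-4; an iodo group at C-4.
Prefixes are listed alphabetically: bromo, chloro, iodo.
Assembling the pieces gives 1-bromo-4-chloro-4-iodooctane.

1-bromo-4-chloro-4-iodooctane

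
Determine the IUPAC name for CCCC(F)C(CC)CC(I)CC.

The parent chain contains 9 carbons (nonane).
Choose the numbering such that the substituent locant set {3,5,6} is lower than {4,5,7} at the first point of difference.
That gives an ethyl group at C-5; a fluoro group at C-6; an iodo group at C-3.
Substituent prefixes are cited in alphabetical order (multiplying prefixes like di-/tri- are ignored for ordering).
Putting it together: 5-ethyl-6-fluoro-3-iodononane.

5-ethyl-6-fluoro-3-iodononane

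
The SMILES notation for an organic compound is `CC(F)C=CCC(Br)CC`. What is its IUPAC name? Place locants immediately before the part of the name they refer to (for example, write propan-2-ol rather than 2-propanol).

6-bromo-2-fluorooct-3-ene

Counting along the main chain through the multiple bond gives 8 carbons: the parent is octane.
The chain contains a C=C double bond, so the unsaturation ending is -ene.
Choose the numbering such that numbering from this end puts the double bond at C-3 rather than C-5.
With this numbering: the double bond between C-3 and C-4; a bromo group at C-6; a fluoro group at C-2.
Prefixes are listed alphabetically: bromo, fluoro.
Assembling the pieces gives 6-bromo-2-fluorooct-3-ene.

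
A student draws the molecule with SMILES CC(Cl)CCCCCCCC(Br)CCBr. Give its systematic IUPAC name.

1,3-dibromo-11-chlorododecane

The longest continuous carbon chain has 12 atoms, so the parent hydride is dodecane.
The numbering direction is chosen so that the substituent locant set {1,3,11} is lower than {2,10,12} at the first point of difference.
This places bromo groups at C-1 and C-3; a chloro group at C-11.
Prefixes are listed alphabetically: bromo, chloro.
Putting it together: 1,3-dibromo-11-chlorododecane.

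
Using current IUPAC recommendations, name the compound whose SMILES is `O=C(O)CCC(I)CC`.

The longest chain bearing the –COOH group is 6 carbons long (hexane).
A carboxylic acid (terminal –COOH) is the principal characteristic group, giving the suffix -oic acid.
Number the chain so that the carboxylic acid carbon is C-1 by definition.
With this numbering: an iodo group at C-4.
The name is 4-iodohexanoic acid.

4-iodohexanoic acid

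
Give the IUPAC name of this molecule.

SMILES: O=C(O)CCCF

4-fluorobutanoic acid

The longest chain bearing the –COOH group is 4 carbons long (butane).
A carboxylic acid (terminal –COOH) is the principal characteristic group, giving the suffix -oic acid.
The numbering direction is chosen so that the carboxylic acid carbon is C-1 by definition.
With this numbering: a fluoro group at C-4.
Putting it together: 4-fluorobutanoic acid.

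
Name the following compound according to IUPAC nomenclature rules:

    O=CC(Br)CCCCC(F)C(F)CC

2-bromo-7,8-difluorodecanal

The longest chain bearing the –CHO group is 10 carbons long (decane).
The highest-priority functional group is an aldehyde (terminal –CHO), so the name ends in -al.
Choose the numbering such that the aldehyde carbon is C-1 by definition.
With this numbering: a bromo group at C-2; fluoro groups at C-7 and C-8.
The substituents are ordered alphabetically, ignoring any di-/tri- multipliers.
The name is 2-bromo-7,8-difluorodecanal.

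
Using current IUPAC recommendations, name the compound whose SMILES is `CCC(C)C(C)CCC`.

The longest carbon chain is 7 atoms: the parent is heptane.
Choose the numbering such that the substituent locant set {3,4} is lower than {4,5} at the first point of difference.
With this numbering: methyl groups at C-3 and C-4.
Putting it together: 3,4-dimethylheptane.

3,4-dimethylheptane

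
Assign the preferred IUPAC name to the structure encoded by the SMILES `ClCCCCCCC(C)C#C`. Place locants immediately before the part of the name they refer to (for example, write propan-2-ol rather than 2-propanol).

9-chloro-3-methylnon-1-yne

The longest chain bearing the multiple bond is 9 carbons long (nonane).
There is one C≡C triple bond, indicated by the ending -yne.
Choose the numbering such that numbering from this end puts the triple bond at C-1 rather than C-8.
With this numbering: the triple bond between C-1 and C-2; a chloro group at C-9; a methyl group at C-3.
Prefixes are listed alphabetically: chloro, methyl.
Putting it together: 9-chloro-3-methylnon-1-yne.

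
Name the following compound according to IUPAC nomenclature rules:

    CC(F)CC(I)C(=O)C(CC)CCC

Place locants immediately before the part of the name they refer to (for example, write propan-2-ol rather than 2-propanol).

Counting along the main chain through the carbonyl gives 9 carbons: the parent is nonane.
A ketone (C=O on an internal carbon) is the principal characteristic group, giving the suffix -one.
Number the chain so that the substituent locant set {2,4,6} is lower than {4,6,8} at the first point of difference.
This places the carbonyl at C-5; an ethyl group at C-6; a fluoro group at C-2; an iodo group at C-4.
The substituents are ordered alphabetically, ignoring any di-/tri- multipliers.
Assembling the pieces gives 6-ethyl-2-fluoro-4-iodononan-5-one.

6-ethyl-2-fluoro-4-iodononan-5-one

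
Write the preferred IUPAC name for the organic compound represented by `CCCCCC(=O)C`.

The longest carbon chain that includes the carbonyl has 7 carbons, so the parent hydride is heptane.
The highest-priority functional group is a ketone (C=O on an internal carbon), so the name ends in -one.
Number the chain so that numbering from this end puts the carbonyl group at C-2 rather than C-6.
That gives the carbonyl at C-2.
The name is heptan-2-one.

heptan-2-one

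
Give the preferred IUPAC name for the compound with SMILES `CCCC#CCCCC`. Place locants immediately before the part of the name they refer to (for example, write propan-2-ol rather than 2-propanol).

Counting along the main chain through the multiple bond gives 9 carbons: the parent is nonane.
There is one C≡C triple bond, indicated by the ending -yne.
Number the chain so that numbering from this end puts the triple bond at C-4 rather than C-5.
That gives the triple bond between C-4 and C-5.
The name is non-4-yne.

non-4-yne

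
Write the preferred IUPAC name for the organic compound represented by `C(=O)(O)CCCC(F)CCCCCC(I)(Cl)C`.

The longest carbon chain that includes the –COOH group has 12 carbons, so the parent hydride is dodecane.
A carboxylic acid (terminal –COOH) is the principal characteristic group, giving the suffix -oic acid.
Number the chain so that the carboxylic acid carbon is C-1 by definition.
That gives a chloro group at C-11; a fluoro group at C-5; an iodo group at C-11.
Substituent prefixes are cited in alphabetical order (multiplying prefixes like di-/tri- are ignored for ordering).
The name is 11-chloro-5-fluoro-11-iodododecanoic acid.

11-chloro-5-fluoro-11-iodododecanoic acid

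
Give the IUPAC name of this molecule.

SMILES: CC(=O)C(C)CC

3-methylpentan-2-one

The longest carbon chain that includes the carbonyl has 5 carbons, so the parent hydride is pentane.
A ketone (C=O on an internal carbon) is the principal characteristic group, giving the suffix -one.
Choose the numbering such that numbering from this end puts the carbonyl group at C-2 rather than C-4.
This places the carbonyl at C-2; a methyl group at C-3.
Putting it together: 3-methylpentan-2-one.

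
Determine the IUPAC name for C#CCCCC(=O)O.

hex-5-ynoic acid

The longest carbon chain that includes the –COOH group and the multiple bond has 6 carbons, so the parent hydride is hexane.
A carboxylic acid (terminal –COOH) is the principal characteristic group, giving the suffix -oic acid.
A C≡C triple bond in the chain gives the infix -yne-.
Choose the numbering such that the carboxylic acid carbon is C-1 by definition.
This places the triple bond between C-5 and C-6.
Putting it together: hex-5-ynoic acid.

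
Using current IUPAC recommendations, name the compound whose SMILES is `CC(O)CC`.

butan-2-ol

Counting along the main chain through the –OH group gives 4 carbons: the parent is butane.
An alcohol (–OH) is the principal characteristic group, giving the suffix -ol.
Choose the numbering such that numbering from this end puts the hydroxyl group at C-2 rather than C-3.
With this numbering: the hydroxyl at C-2.
Assembling the pieces gives butan-2-ol.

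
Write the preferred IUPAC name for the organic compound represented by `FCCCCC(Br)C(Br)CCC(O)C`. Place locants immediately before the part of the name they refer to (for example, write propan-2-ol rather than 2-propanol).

5,6-dibromo-10-fluorodecan-2-ol

The longest chain bearing the –OH group is 10 carbons long (decane).
The highest-priority functional group is an alcohol (–OH), so the name ends in -ol.
Choose the numbering such that numbering from this end puts the hydroxyl group at C-2 rather than C-9.
This places the hydroxyl at C-2; bromo groups at C-5 and C-6; a fluoro group at C-10.
Prefixes are listed alphabetically: bromo, fluoro.
Putting it together: 5,6-dibromo-10-fluorodecan-2-ol.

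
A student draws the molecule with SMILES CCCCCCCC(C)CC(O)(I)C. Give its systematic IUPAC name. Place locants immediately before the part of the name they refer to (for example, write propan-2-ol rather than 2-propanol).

2-iodo-4-methylundecan-2-ol

The longest chain bearing the –OH group is 11 carbons long (undecane).
The highest-priority functional group is an alcohol (–OH), so the name ends in -ol.
Choose the numbering such that numbering from this end puts the hydroxyl group at C-2 rather than C-10.
With this numbering: the hydroxyl at C-2; an iodo group at C-2; a methyl group at C-4.
Prefixes are listed alphabetically: iodo, methyl.
The name is 2-iodo-4-methylundecan-2-ol.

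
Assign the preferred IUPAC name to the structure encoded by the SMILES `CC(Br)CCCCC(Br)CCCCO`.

5,10-dibromoundecan-1-ol

The longest chain bearing the –OH group is 11 carbons long (undecane).
An alcohol (–OH) is the principal characteristic group, giving the suffix -ol.
The numbering direction is chosen so that numbering from this end puts the hydroxyl group at C-1 rather than C-11.
That gives the hydroxyl at C-1; bromo groups at C-5 and C-10.
Putting it together: 5,10-dibromoundecan-1-ol.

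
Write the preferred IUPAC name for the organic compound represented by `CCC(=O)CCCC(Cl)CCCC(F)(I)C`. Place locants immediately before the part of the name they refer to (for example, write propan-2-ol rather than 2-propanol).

Counting along the main chain through the carbonyl gives 12 carbons: the parent is dodecane.
The highest-priority functional group is a ketone (C=O on an internal carbon), so the name ends in -one.
Number the chain so that numbering from this end puts the carbonyl group at C-3 rather than C-10.
With this numbering: the carbonyl at C-3; a chloro group at C-7; a fluoro group at C-11; an iodo group at C-11.
Prefixes are listed alphabetically: chloro, fluoro, iodo.
The name is 7-chloro-11-fluoro-11-iodododecan-3-one.

7-chloro-11-fluoro-11-iodododecan-3-one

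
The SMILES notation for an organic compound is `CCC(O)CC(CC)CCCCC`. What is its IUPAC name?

The longest carbon chain that includes the –OH group has 10 carbons, so the parent hydride is decane.
The principal characteristic group is an alcohol (–OH), named with the suffix -ol.
Number the chain so that numbering from this end puts the hydroxyl group at C-3 rather than C-8.
This places the hydroxyl at C-3; an ethyl group at C-5.
Putting it together: 5-ethyldecan-3-ol.

5-ethyldecan-3-ol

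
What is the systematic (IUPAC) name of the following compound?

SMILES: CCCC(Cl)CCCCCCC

4-chloroundecane

The parent chain contains 11 carbons (undecane).
The numbering direction is chosen so that the substituent locant set {4} is lower than {8} at the first point of difference.
This places a chloro group at C-4.
Putting it together: 4-chloroundecane.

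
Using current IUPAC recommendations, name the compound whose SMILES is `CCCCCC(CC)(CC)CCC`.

4,4-diethylnonane

The parent chain contains 9 carbons (nonane).
Choose the numbering such that the substituent locant set {4,4} is lower than {6,6} at the first point of difference.
This places two ethyl groups at C-4.
Putting it together: 4,4-diethylnonane.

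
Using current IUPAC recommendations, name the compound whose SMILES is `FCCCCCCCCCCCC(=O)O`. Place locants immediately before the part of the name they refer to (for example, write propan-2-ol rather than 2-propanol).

The longest carbon chain that includes the –COOH group has 12 carbons, so the parent hydride is dodecane.
The highest-priority functional group is a carboxylic acid (terminal –COOH), so the name ends in -oic acid.
Choose the numbering such that the carboxylic acid carbon is C-1 by definition.
This places a fluoro group at C-12.
Putting it together: 12-fluorododecanoic acid.

12-fluorododecanoic acid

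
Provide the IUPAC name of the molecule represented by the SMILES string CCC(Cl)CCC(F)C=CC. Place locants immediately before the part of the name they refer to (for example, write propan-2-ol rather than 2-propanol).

The longest chain bearing the multiple bond is 9 carbons long (nonane).
There is one C=C double bond, indicated by the ending -ene.
The numbering direction is chosen so that numbering from this end puts the double bond at C-2 rather than C-7.
This places the double bond between C-2 and C-3; a chloro group at C-7; a fluoro group at C-4.
The substituents are ordered alphabetically, ignoring any di-/tri- multipliers.
Assembling the pieces gives 7-chloro-4-fluoronon-2-ene.

7-chloro-4-fluoronon-2-ene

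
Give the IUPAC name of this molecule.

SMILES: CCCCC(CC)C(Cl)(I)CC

The parent chain contains 8 carbons (octane).
Choose the numbering such that the substituent locant set {3,3,4} is lower than {5,6,6} at the first point of difference.
This places a chloro group at C-3; an ethyl group at C-4; an iodo group at C-3.
Substituent prefixes are cited in alphabetical order (multiplying prefixes like di-/tri- are ignored for ordering).
Putting it together: 3-chloro-4-ethyl-3-iodooctane.

3-chloro-4-ethyl-3-iodooctane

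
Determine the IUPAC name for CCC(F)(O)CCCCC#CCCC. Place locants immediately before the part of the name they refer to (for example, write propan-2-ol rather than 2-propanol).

The longest chain bearing the –OH group and the multiple bond is 12 carbons long (dodecane).
The highest-priority functional group is an alcohol (–OH), so the name ends in -ol.
There is one C≡C triple bond, indicated by the ending -yne.
Choose the numbering such that numbering from this end puts the hydroxyl group at C-3 rather than C-10.
This places the hydroxyl at C-3; the triple bond between C-8 and C-9; a fluoro group at C-3.
Assembling the pieces gives 3-fluorododec-8-yn-3-ol.

3-fluorododec-8-yn-3-ol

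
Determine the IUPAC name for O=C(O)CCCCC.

The longest carbon chain that includes the –COOH group has 6 carbons, so the parent hydride is hexane.
The principal characteristic group is a carboxylic acid (terminal –COOH), named with the suffix -oic acid.
Number the chain so that the carboxylic acid carbon is C-1 by definition.
Assembling the pieces gives hexanoic acid.

hexanoic acid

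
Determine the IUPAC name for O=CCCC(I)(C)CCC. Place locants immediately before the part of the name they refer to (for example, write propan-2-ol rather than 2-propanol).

4-iodo-4-methylheptanal

The longest chain bearing the –CHO group is 7 carbons long (heptane).
The principal characteristic group is an aldehyde (terminal –CHO), named with the suffix -al.
The numbering direction is chosen so that the aldehyde carbon is C-1 by definition.
This places an iodo group at C-4; a methyl group at C-4.
Substituent prefixes are cited in alphabetical order (multiplying prefixes like di-/tri- are ignored for ordering).
The name is 4-iodo-4-methylheptanal.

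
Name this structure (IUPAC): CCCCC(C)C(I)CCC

4-iodo-5-methylnonane

The parent chain contains 9 carbons (nonane).
Number the chain so that the substituent locant set {4,5} is lower than {5,6} at the first point of difference.
With this numbering: an iodo group at C-4; a methyl group at C-5.
The substituents are ordered alphabetically, ignoring any di-/tri- multipliers.
Assembling the pieces gives 4-iodo-5-methylnonane.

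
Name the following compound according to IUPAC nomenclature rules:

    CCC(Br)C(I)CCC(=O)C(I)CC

8-bromo-3,7-diiododecan-4-one

The longest carbon chain that includes the carbonyl has 10 carbons, so the parent hydride is decane.
The highest-priority functional group is a ketone (C=O on an internal carbon), so the name ends in -one.
Number the chain so that numbering from this end puts the carbonyl group at C-4 rather than C-7.
With this numbering: the carbonyl at C-4; a bromo group at C-8; iodo groups at C-3 and C-7.
Substituent prefixes are cited in alphabetical order (multiplying prefixes like di-/tri- are ignored for ordering).
Assembling the pieces gives 8-bromo-3,7-diiododecan-4-one.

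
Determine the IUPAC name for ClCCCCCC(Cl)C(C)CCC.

1,6-dichloro-7-methyldecane

The longest continuous carbon chain has 10 atoms, so the parent hydride is decane.
The numbering direction is chosen so that the substituent locant set {1,6,7} is lower than {4,5,10} at the first point of difference.
That gives chloro groups at C-1 and C-6; a methyl group at C-7.
Prefixes are listed alphabetically: chloro, methyl.
The name is 1,6-dichloro-7-methyldecane.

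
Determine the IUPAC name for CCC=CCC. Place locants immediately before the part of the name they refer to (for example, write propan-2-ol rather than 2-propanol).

hex-3-ene

The longest chain bearing the multiple bond is 6 carbons long (hexane).
The chain contains a C=C double bond, so the unsaturation ending is -ene.
The molecule is symmetric, so either numbering direction gives the same locants.
With this numbering: the double bond between C-3 and C-4.
Putting it together: hex-3-ene.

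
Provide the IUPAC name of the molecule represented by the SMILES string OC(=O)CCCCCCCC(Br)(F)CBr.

Counting along the main chain through the –COOH group gives 10 carbons: the parent is decane.
A carboxylic acid (terminal –COOH) is the principal characteristic group, giving the suffix -oic acid.
Number the chain so that the carboxylic acid carbon is C-1 by definition.
That gives bromo groups at C-9 and C-10; a fluoro group at C-9.
Prefixes are listed alphabetically: bromo, fluoro.
Putting it together: 9,10-dibromo-9-fluorodecanoic acid.

9,10-dibromo-9-fluorodecanoic acid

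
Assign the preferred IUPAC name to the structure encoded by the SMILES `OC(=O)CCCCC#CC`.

oct-6-ynoic acid

The longest carbon chain that includes the –COOH group and the multiple bond has 8 carbons, so the parent hydride is octane.
The principal characteristic group is a carboxylic acid (terminal –COOH), named with the suffix -oic acid.
A C≡C triple bond in the chain gives the infix -yne-.
Choose the numbering such that the carboxylic acid carbon is C-1 by definition.
This places the triple bond between C-6 and C-7.
Putting it together: oct-6-ynoic acid.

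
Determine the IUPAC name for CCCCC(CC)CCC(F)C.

The parent chain contains 9 carbons (nonane).
Choose the numbering such that the substituent locant set {2,5} is lower than {5,8} at the first point of difference.
With this numbering: an ethyl group at C-5; a fluoro group at C-2.
Substituent prefixes are cited in alphabetical order (multiplying prefixes like di-/tri- are ignored for ordering).
Putting it together: 5-ethyl-2-fluorononane.

5-ethyl-2-fluorononane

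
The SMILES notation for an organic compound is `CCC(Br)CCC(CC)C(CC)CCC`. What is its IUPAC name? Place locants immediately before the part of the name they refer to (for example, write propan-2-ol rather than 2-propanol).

3-bromo-6,7-diethyldecane

The longest continuous carbon chain has 10 atoms, so the parent hydride is decane.
The numbering direction is chosen so that the substituent locant set {3,6,7} is lower than {4,5,8} at the first point of difference.
That gives a bromo group at C-3; ethyl groups at C-6 and C-7.
Prefixes are listed alphabetically: bromo, ethyl.
Putting it together: 3-bromo-6,7-diethyldecane.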